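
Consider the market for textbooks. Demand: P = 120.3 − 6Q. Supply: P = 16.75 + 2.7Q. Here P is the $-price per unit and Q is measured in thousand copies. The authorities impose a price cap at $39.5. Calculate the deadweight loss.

$52.57 thousand

Competitive equilibrium: 120.3 − 6Q = 16.75 + 2.7Q → Q* = 11.9023, P* = 48.8862.
At the ceiling P = 39.5, quantity supplied = (39.5 − 16.75)/2.7 = 8.4259.
Willingness to pay at Q' = 8.4259: 120.3 − 6·8.4259 = 69.7446.
ΔQ = 11.9023 − 8.4259 = 3.4764; wedge = 69.7446 − 39.5 = 30.2446.
Welfare loss = ½ × 3.4764 × 30.2446 = $52.57 thousand.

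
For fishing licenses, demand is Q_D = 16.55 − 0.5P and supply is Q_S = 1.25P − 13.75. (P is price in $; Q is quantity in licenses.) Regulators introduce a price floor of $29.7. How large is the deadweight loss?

In inverse form: demand P = 33.1 − 2Q, supply P = 11 + 0.8Q.
Competitive equilibrium: 33.1 − 2Q = 11 + 0.8Q → Q* = 7.8929, P* = 17.3143.
At the floor P = 29.7, quantity demanded = (33.1 − 29.7)/2 = 1.7.
Sellers' marginal cost at Q' = 1.7: 11 + 0.8·1.7 = 12.36.
ΔQ = 7.8929 − 1.7 = 6.1929; wedge = 29.7 − 12.36 = 17.34.
DWL = ½ × 6.1929 × 17.34 = $53.69.

$53.69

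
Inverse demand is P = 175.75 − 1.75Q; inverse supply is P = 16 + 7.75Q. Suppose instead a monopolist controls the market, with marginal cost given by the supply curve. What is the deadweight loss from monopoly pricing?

Competitive equilibrium: 175.75 − 1.75Q = 16 + 7.75Q → Q* = 16.8158, P* = 146.3224.
Marginal revenue: MR = 175.75 − 3.5Q. Set MR = MC: 175.75 − 3.5Q = 16 + 7.75Q → Q_m = 14.2.
Price P_m = 175.75 − 1.75·14.2 = 150.9; MC(Q_m) = 16 + 7.75·14.2 = 126.05.
Competitive Q* = 16.8158, so ΔQ = 2.6158; wedge = 150.9 − 126.05 = 24.85.
The triangle = ½ × 2.6158 × 24.85 = 32.50.

32.50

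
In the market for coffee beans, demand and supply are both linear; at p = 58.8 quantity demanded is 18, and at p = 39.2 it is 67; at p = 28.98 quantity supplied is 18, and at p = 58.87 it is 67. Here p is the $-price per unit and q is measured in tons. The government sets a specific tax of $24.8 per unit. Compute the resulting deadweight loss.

Demand slope = (39.2 − 58.8)/(67 − 18) = −0.4, so p = 66 − 0.4q.
Supply slope = (58.87 − 28.98)/(67 − 18) = 0.61, so p = 18 + 0.61q.
Competitive equilibrium: 66 − 0.4q = 18 + 0.61q → q* = 47.5248, p* = 46.9901.
With the tax, the buyer price exceeds the seller price by 24.8: (66 − 0.4q) − (18 + 0.61q) = 24.8 → q' = 22.9703.
Δq = 47.5248 − 22.9703 = 24.5545; the wedge equals the tax, 24.8.
The triangle = ½ × 24.5545 × 24.8 = $304.48.

$304.48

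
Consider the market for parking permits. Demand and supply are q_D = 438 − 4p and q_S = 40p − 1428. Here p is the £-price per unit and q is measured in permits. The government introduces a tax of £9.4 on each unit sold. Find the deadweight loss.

In inverse form: demand p = 109.5 − 0.25q, supply p = 35.7 + 0.025q.
Competitive equilibrium: 109.5 − 0.25q = 35.7 + 0.025q → q* = 268.3636, p* = 42.4091.
With the tax, the buyer price exceeds the seller price by 9.4: (109.5 − 0.25q) − (35.7 + 0.025q) = 9.4 → q' = 234.1818.
Δq = 268.3636 − 234.1818 = 34.1818; the wedge equals the tax, 9.4.
The triangle = ½ × 34.1818 × 9.4 = £160.65.

£160.65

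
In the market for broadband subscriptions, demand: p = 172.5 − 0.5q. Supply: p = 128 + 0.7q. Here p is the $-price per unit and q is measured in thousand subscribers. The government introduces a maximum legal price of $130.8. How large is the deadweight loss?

Competitive equilibrium: 172.5 − 0.5q = 128 + 0.7q → q* = 37.0833, p* = 153.9583.
At the ceiling p = 130.8, quantity supplied = (130.8 − 128)/0.7 = 4.
Willingness to pay at q' = 4: 172.5 − 0.5·4 = 170.5.
Δq = 37.0833 − 4 = 33.0833; wedge = 170.5 − 130.8 = 39.7.
DWL = ½ × 33.0833 × 39.7 = $656.70 thousand.

$656.70 thousand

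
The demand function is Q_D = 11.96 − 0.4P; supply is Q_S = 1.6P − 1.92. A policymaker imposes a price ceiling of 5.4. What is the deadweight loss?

In inverse form: demand P = 29.9 − 2.5Q, supply P = 1.2 + 0.625Q.
Competitive equilibrium: 29.9 − 2.5Q = 1.2 + 0.625Q → Q* = 9.184, P* = 6.94.
At the ceiling P = 5.4, quantity supplied = (5.4 − 1.2)/0.625 = 6.72.
Willingness to pay at Q' = 6.72: 29.9 − 2.5·6.72 = 13.1.
ΔQ = 9.184 − 6.72 = 2.464; wedge = 13.1 − 5.4 = 7.7.
Deadweight loss = ½ × 2.464 × 7.7 = 9.49.

9.49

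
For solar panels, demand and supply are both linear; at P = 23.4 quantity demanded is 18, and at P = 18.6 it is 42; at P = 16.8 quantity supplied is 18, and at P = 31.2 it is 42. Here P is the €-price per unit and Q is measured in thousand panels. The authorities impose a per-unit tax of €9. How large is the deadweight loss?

€50.625 thousand

Demand slope = (18.6 − 23.4)/(42 − 18) = −0.2, so P = 27 − 0.2Q.
Supply slope = (31.2 − 16.8)/(42 − 18) = 0.6, so P = 6 + 0.6Q.
Competitive equilibrium: 27 − 0.2Q = 6 + 0.6Q → Q* = 26.25, P* = 21.75.
With the tax, the buyer price exceeds the seller price by 9: (27 − 0.2Q) − (6 + 0.6Q) = 9 → Q' = 15.
ΔQ = 26.25 − 15 = 11.25; the wedge equals the tax, 9.
Welfare loss = ½ × 11.25 × 9 = €50.625 thousand.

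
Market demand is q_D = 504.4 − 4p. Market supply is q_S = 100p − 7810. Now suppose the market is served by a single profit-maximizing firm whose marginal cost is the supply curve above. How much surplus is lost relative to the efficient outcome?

1064.68

In inverse form: demand p = 126.1 − 0.25q, supply p = 78.1 + 0.01q.
Competitive equilibrium: 126.1 − 0.25q = 78.1 + 0.01q → q* = 184.6154, p* = 79.9462.
Marginal revenue: MR = 126.1 − 0.5q. Set MR = MC: 126.1 − 0.5q = 78.1 + 0.01q → q_m = 94.1176.
Price p_m = 126.1 − 0.25·94.1176 = 102.5706; MC(q_m) = 78.1 + 0.01·94.1176 = 79.0412.
Competitive q* = 184.6154, so Δq = 90.4978; wedge = 102.5706 − 79.0412 = 23.5294.
The triangle = ½ × 90.4978 × 23.5294 = 1064.68.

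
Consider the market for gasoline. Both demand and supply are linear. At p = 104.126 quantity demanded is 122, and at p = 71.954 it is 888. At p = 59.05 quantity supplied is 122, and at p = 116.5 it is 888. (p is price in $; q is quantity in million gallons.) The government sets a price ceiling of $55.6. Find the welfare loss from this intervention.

Demand slope = (71.954 − 104.126)/(888 − 122) = −0.042, so p = 109.25 − 0.042q.
Supply slope = (116.5 − 59.05)/(888 − 122) = 0.075, so p = 49.9 + 0.075q.
Competitive equilibrium: 109.25 − 0.042q = 49.9 + 0.075q → q* = 507.265, p* = 87.9449.
At the ceiling p = 55.6, quantity supplied = (55.6 − 49.9)/0.075 = 76.
Willingness to pay at q' = 76: 109.25 − 0.042·76 = 106.058.
Δq = 507.265 − 76 = 431.265; wedge = 106.058 − 55.6 = 50.458.
DWL = ½ × 431.265 × 50.458 = $10880.38 million.

$10880.38 million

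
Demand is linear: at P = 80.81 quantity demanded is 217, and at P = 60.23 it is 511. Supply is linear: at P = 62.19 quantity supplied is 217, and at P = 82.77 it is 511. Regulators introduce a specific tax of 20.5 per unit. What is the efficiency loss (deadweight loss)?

Demand slope = (60.23 − 80.81)/(511 − 217) = −0.07, so P = 96 − 0.07Q.
Supply slope = (82.77 − 62.19)/(511 − 217) = 0.07, so P = 47 + 0.07Q.
Competitive equilibrium: 96 − 0.07Q = 47 + 0.07Q → Q* = 350, P* = 71.5.
With the tax, the buyer price exceeds the seller price by 20.5: (96 − 0.07Q) − (47 + 0.07Q) = 20.5 → Q' = 203.5714.
ΔQ = 350 − 203.5714 = 146.4286; the wedge equals the tax, 20.5.
Deadweight loss = ½ × 146.4286 × 20.5 = 1500.89.

1500.89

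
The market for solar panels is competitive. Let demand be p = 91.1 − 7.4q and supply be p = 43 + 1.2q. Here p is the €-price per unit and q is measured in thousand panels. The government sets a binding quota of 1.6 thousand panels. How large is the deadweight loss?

Competitive equilibrium: 91.1 − 7.4q = 43 + 1.2q → q* = 5.593, p* = 49.7116.
At q = 1.6: demand price = 91.1 − 7.4·1.6 = 79.26; supply price = 43 + 1.2·1.6 = 44.92.
Δq = 5.593 − 1.6 = 3.993; wedge = 79.26 − 44.92 = 34.34.
The triangle = ½ × 3.993 × 34.34 = €68.56 thousand.

€68.56 thousand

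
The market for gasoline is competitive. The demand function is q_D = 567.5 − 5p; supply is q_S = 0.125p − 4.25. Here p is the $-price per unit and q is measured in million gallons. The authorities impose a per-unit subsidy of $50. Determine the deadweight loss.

$152.44 million

In inverse form: demand p = 113.5 − 0.2q, supply p = 34 + 8q.
Competitive equilibrium: 113.5 − 0.2q = 34 + 8q → q* = 9.6951, p* = 111.561.
The subsidy lowers effective supply by 50: p = 8q − 16.
New quantity: 113.5 − 0.2q = 8q − 16 → q' = 15.7927.
Overproduction Δq = 15.7927 − 9.6951 = 6.0976; wedge = subsidy = 50.
Welfare loss = ½ × 6.0976 × 50 = $152.44 million.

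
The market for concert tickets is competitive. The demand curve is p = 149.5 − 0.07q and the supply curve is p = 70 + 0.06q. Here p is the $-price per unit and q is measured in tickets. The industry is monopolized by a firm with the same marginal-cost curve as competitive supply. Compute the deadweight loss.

Competitive equilibrium: 149.5 − 0.07q = 70 + 0.06q → q* = 611.5385, p* = 106.6923.
Marginal revenue: MR = 149.5 − 0.14q. Set MR = MC: 149.5 − 0.14q = 70 + 0.06q → q_m = 397.5.
Price p_m = 149.5 − 0.07·397.5 = 121.675; MC(q_m) = 70 + 0.06·397.5 = 93.85.
Competitive q* = 611.5385, so Δq = 214.0385; wedge = 121.675 − 93.85 = 27.825.
The triangle = ½ × 214.0385 × 27.825 = $2977.81.

$2977.81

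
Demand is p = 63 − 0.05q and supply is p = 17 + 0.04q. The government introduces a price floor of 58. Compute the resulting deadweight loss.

7605.56

Competitive equilibrium: 63 − 0.05q = 17 + 0.04q → q* = 511.1111, p* = 37.4444.
At the floor p = 58, quantity demanded = (63 − 58)/0.05 = 100.
Sellers' marginal cost at q' = 100: 17 + 0.04·100 = 21.
Δq = 511.1111 − 100 = 411.1111; wedge = 58 − 21 = 37.
Deadweight loss = ½ × 411.1111 × 37 = 7605.56.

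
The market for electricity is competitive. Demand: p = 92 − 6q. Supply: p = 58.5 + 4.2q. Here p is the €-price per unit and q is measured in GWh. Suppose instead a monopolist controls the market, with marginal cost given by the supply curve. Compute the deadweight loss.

€7.55

Competitive equilibrium: 92 − 6q = 58.5 + 4.2q → q* = 3.2843, p* = 72.2941.
Marginal revenue: MR = 92 − 12q. Set MR = MC: 92 − 12q = 58.5 + 4.2q → q_m = 2.0679.
Price p_m = 92 − 6·2.0679 = 79.5926; MC(q_m) = 58.5 + 4.2·2.0679 = 67.1852.
Competitive q* = 3.2843, so Δq = 1.2164; wedge = 79.5926 − 67.1852 = 12.4074.
DWL = ½ × 1.2164 × 12.4074 = €7.55.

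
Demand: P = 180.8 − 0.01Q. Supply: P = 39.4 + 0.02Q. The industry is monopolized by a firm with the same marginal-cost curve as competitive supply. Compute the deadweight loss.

20827.04

Competitive equilibrium: 180.8 − 0.01Q = 39.4 + 0.02Q → Q* = 4713.3333, P* = 133.6667.
Marginal revenue: MR = 180.8 − 0.02Q. Set MR = MC: 180.8 − 0.02Q = 39.4 + 0.02Q → Q_m = 3535.
Price P_m = 180.8 − 0.01·3535 = 145.45; MC(Q_m) = 39.4 + 0.02·3535 = 110.1.
Competitive Q* = 4713.3333, so ΔQ = 1178.3333; wedge = 145.45 − 110.1 = 35.35.
Welfare loss = ½ × 1178.3333 × 35.35 = 20827.04.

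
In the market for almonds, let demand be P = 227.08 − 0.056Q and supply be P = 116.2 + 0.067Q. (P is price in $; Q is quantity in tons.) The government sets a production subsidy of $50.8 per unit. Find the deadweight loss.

$10490.41

Competitive equilibrium: 227.08 − 0.056Q = 116.2 + 0.067Q → Q* = 901.4634, P* = 176.598.
The subsidy lowers effective supply by 50.8: P = 65.4 + 0.067Q.
New quantity: 227.08 − 0.056Q = 65.4 + 0.067Q → Q' = 1314.4715.
Overproduction ΔQ = 1314.4715 − 901.4634 = 413.0081; wedge = subsidy = 50.8.
Welfare loss = ½ × 413.0081 × 50.8 = $10490.41.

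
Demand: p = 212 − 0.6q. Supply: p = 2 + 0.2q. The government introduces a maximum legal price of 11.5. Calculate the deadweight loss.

18490

Competitive equilibrium: 212 − 0.6q = 2 + 0.2q → q* = 262.5, p* = 54.5.
At the ceiling p = 11.5, quantity supplied = (11.5 − 2)/0.2 = 47.5.
Willingness to pay at q' = 47.5: 212 − 0.6·47.5 = 183.5.
Δq = 262.5 − 47.5 = 215; wedge = 183.5 − 11.5 = 172.
The triangle = ½ × 215 × 172 = 18490.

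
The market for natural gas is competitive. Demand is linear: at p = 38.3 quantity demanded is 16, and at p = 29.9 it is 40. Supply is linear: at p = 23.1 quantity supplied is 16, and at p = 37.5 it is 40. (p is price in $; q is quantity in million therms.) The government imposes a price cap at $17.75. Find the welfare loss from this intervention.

$294.90 million

Demand slope = (29.9 − 38.3)/(40 − 16) = −0.35, so p = 43.9 − 0.35q.
Supply slope = (37.5 − 23.1)/(40 − 16) = 0.6, so p = 13.5 + 0.6q.
Competitive equilibrium: 43.9 − 0.35q = 13.5 + 0.6q → q* = 32, p* = 32.7.
At the ceiling p = 17.75, quantity supplied = (17.75 − 13.5)/0.6 = 7.0833.
Willingness to pay at q' = 7.0833: 43.9 − 0.35·7.0833 = 41.4208.
Δq = 32 − 7.0833 = 24.9167; wedge = 41.4208 − 17.75 = 23.6708.
Welfare loss = ½ × 24.9167 × 23.6708 = $294.90 million.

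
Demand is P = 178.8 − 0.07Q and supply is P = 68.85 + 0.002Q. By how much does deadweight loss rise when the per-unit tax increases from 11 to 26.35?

Competitive equilibrium: 178.8 − 0.07Q = 68.85 + 0.002Q → Q* = 1527.0833, P* = 71.9042.
For a per-unit tax t: ΔQ = t/0.072, so DWL = ½·t·(t/0.072) = t²/0.144.
At t = 11: DWL = 840.278. At t = 26.35: DWL = 4821.684.
Increase = 4821.684 − 840.278 = 3981.41.

3981.41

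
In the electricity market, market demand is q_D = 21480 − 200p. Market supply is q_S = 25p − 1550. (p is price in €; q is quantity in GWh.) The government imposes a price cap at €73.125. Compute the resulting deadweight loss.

In inverse form: demand p = 107.4 − 0.005q, supply p = 62 + 0.04q.
Competitive equilibrium: 107.4 − 0.005q = 62 + 0.04q → q* = 1008.88889, p* = 102.35556.
At the ceiling p = 73.125, quantity supplied = (73.125 − 62)/0.04 = 278.125.
Willingness to pay at q' = 278.125: 107.4 − 0.005·278.125 = 106.00938.
Δq = 1008.88889 − 278.125 = 730.76389; wedge = 106.00938 − 73.125 = 32.88438.
The triangle = ½ × 730.76389 × 32.88438 = €12015.36.

€12015.36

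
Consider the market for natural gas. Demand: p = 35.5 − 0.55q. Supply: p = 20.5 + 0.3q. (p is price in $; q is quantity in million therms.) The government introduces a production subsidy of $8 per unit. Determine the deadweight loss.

Competitive equilibrium: 35.5 − 0.55q = 20.5 + 0.3q → q* = 17.6471, p* = 25.7941.
The subsidy lowers effective supply by 8: p = 12.5 + 0.3q.
New quantity: 35.5 − 0.55q = 12.5 + 0.3q → q' = 27.0588.
Overproduction Δq = 27.0588 − 17.6471 = 9.4117; wedge = subsidy = 8.
The triangle = ½ × 9.4117 × 8 = $37.65 million.

$37.65 million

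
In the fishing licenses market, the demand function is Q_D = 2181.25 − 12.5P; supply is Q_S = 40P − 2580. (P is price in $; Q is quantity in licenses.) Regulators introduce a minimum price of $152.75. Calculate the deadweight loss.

In inverse form: demand P = 174.5 − 0.08Q, supply P = 64.5 + 0.025Q.
Competitive equilibrium: 174.5 − 0.08Q = 64.5 + 0.025Q → Q* = 1047.61905, P* = 90.69048.
At the floor P = 152.75, quantity demanded = (174.5 − 152.75)/0.08 = 271.875.
Sellers' marginal cost at Q' = 271.875: 64.5 + 0.025·271.875 = 71.29688.
ΔQ = 1047.61905 − 271.875 = 775.74405; wedge = 152.75 − 71.29688 = 81.45312.
Deadweight loss = ½ × 775.74405 × 81.45312 = $31593.39.

$31593.39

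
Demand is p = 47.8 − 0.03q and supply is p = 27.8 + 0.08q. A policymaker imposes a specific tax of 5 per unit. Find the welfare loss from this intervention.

Competitive equilibrium: 47.8 − 0.03q = 27.8 + 0.08q → q* = 181.8182, p* = 42.3455.
With the tax, the buyer price exceeds the seller price by 5: (47.8 − 0.03q) − (27.8 + 0.08q) = 5 → q' = 136.3636.
Δq = 181.8182 − 136.3636 = 45.4546; the wedge equals the tax, 5.
Welfare loss = ½ × 45.4546 × 5 = 113.64.

113.64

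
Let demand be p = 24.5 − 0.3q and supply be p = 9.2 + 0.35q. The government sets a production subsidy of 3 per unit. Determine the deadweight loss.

Competitive equilibrium: 24.5 − 0.3q = 9.2 + 0.35q → q* = 23.5385, p* = 17.4385.
The subsidy lowers effective supply by 3: p = 6.2 + 0.35q.
New quantity: 24.5 − 0.3q = 6.2 + 0.35q → q' = 28.1538.
Overproduction Δq = 28.1538 − 23.5385 = 4.6153; wedge = subsidy = 3.
The triangle = ½ × 4.6153 × 3 = 6.92.

6.92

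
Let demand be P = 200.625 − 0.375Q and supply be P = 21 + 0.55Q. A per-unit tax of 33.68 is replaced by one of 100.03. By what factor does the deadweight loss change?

Competitive equilibrium: 200.625 − 0.375Q = 21 + 0.55Q → Q* = 194.1892, P* = 127.8041.
For a per-unit tax t: ΔQ = t/0.925, so DWL = ½·t·(t/0.925) = t²/1.85.
At t = 33.68: DWL = 613.158. At t = 100.03: DWL = 5408.649.
Ratio = (100.03/33.68)² = 8.821.

8.821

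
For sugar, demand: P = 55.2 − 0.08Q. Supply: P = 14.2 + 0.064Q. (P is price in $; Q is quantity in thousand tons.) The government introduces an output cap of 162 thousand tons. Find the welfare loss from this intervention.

Competitive equilibrium: 55.2 − 0.08Q = 14.2 + 0.064Q → Q* = 284.7222, P* = 32.4222.
At Q = 162: demand price = 55.2 − 0.08·162 = 42.24; supply price = 14.2 + 0.064·162 = 24.568.
ΔQ = 284.7222 − 162 = 122.7222; wedge = 42.24 − 24.568 = 17.672.
Deadweight loss = ½ × 122.7222 × 17.672 = $1084.37 thousand.

$1084.37 thousand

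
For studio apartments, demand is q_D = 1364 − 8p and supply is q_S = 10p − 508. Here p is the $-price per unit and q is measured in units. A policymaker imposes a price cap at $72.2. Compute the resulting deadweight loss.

In inverse form: demand p = 170.5 − 0.125q, supply p = 50.8 + 0.1q.
Competitive equilibrium: 170.5 − 0.125q = 50.8 + 0.1q → q* = 532, p* = 104.
At the ceiling p = 72.2, quantity supplied = (72.2 − 50.8)/0.1 = 214.
Willingness to pay at q' = 214: 170.5 − 0.125·214 = 143.75.
Δq = 532 − 214 = 318; wedge = 143.75 − 72.2 = 71.55.
Welfare loss = ½ × 318 × 71.55 = $11376.45.

$11376.45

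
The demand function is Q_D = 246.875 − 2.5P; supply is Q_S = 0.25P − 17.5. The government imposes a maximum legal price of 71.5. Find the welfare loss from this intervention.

83.46

In inverse form: demand P = 98.75 − 0.4Q, supply P = 70 + 4Q.
Competitive equilibrium: 98.75 − 0.4Q = 70 + 4Q → Q* = 6.5341, P* = 96.1364.
At the ceiling P = 71.5, quantity supplied = (71.5 − 70)/4 = 0.375.
Willingness to pay at Q' = 0.375: 98.75 − 0.4·0.375 = 98.6.
ΔQ = 6.5341 − 0.375 = 6.1591; wedge = 98.6 − 71.5 = 27.1.
Deadweight loss = ½ × 6.1591 × 27.1 = 83.46.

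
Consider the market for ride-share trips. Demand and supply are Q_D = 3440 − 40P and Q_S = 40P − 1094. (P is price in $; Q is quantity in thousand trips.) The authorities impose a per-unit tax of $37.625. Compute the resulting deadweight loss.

$14156.41 thousand

In inverse form: demand P = 86 − 0.025Q, supply P = 27.35 + 0.025Q.
Competitive equilibrium: 86 − 0.025Q = 27.35 + 0.025Q → Q* = 1173, P* = 56.675.
With the tax, the buyer price exceeds the seller price by 37.625: (86 − 0.025Q) − (27.35 + 0.025Q) = 37.625 → Q' = 420.5.
ΔQ = 1173 − 420.5 = 752.5; the wedge equals the tax, 37.625.
Welfare loss = ½ × 752.5 × 37.625 = $14156.41 thousand.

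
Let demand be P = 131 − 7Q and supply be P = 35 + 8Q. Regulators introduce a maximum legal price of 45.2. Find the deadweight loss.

196.99

Competitive equilibrium: 131 − 7Q = 35 + 8Q → Q* = 6.4, P* = 86.2.
At the ceiling P = 45.2, quantity supplied = (45.2 − 35)/8 = 1.275.
Willingness to pay at Q' = 1.275: 131 − 7·1.275 = 122.075.
ΔQ = 6.4 − 1.275 = 5.125; wedge = 122.075 − 45.2 = 76.875.
DWL = ½ × 5.125 × 76.875 = 196.99.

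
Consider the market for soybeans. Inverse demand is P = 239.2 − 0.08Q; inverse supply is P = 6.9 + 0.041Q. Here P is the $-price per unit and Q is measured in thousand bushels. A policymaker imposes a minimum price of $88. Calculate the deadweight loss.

$53.85 thousand

Competitive equilibrium: 239.2 − 0.08Q = 6.9 + 0.041Q → Q* = 1919.8347, P* = 85.6132.
At the floor P = 88, quantity demanded = (239.2 − 88)/0.08 = 1890.
Sellers' marginal cost at Q' = 1890: 6.9 + 0.041·1890 = 84.39.
ΔQ = 1919.8347 − 1890 = 29.8347; wedge = 88 − 84.39 = 3.61.
Welfare loss = ½ × 29.8347 × 3.61 = $53.85 thousand.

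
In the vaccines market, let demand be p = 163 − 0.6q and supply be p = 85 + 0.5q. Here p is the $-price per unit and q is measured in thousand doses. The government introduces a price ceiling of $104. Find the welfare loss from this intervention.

Competitive equilibrium: 163 − 0.6q = 85 + 0.5q → q* = 70.9091, p* = 120.4545.
At the ceiling p = 104, quantity supplied = (104 − 85)/0.5 = 38.
Willingness to pay at q' = 38: 163 − 0.6·38 = 140.2.
Δq = 70.9091 − 38 = 32.9091; wedge = 140.2 − 104 = 36.2.
Welfare loss = ½ × 32.9091 × 36.2 = $595.65 thousand.

$595.65 thousand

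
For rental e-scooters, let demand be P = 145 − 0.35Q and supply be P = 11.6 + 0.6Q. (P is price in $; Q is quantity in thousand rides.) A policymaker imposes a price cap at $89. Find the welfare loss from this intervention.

Competitive equilibrium: 145 − 0.35Q = 11.6 + 0.6Q → Q* = 140.4211, P* = 95.8526.
At the ceiling P = 89, quantity supplied = (89 − 11.6)/0.6 = 129.
Willingness to pay at Q' = 129: 145 − 0.35·129 = 99.85.
ΔQ = 140.4211 − 129 = 11.4211; wedge = 99.85 − 89 = 10.85.
DWL = ½ × 11.4211 × 10.85 = $61.96 thousand.

$61.96 thousand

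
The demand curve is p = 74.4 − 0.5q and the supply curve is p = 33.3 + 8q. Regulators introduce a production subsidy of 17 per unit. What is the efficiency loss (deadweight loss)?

17

Competitive equilibrium: 74.4 − 0.5q = 33.3 + 8q → q* = 4.8353, p* = 71.9824.
The subsidy lowers effective supply by 17: p = 16.3 + 8q.
New quantity: 74.4 − 0.5q = 16.3 + 8q → q' = 6.8353.
Overproduction Δq = 6.8353 − 4.8353 = 2; wedge = subsidy = 17.
DWL = ½ × 2 × 17 = 17.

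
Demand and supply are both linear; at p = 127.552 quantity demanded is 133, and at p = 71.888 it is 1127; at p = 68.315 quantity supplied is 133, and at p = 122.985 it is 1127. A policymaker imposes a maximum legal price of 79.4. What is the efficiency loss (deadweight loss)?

Demand slope = (71.888 − 127.552)/(1127 − 133) = −0.056, so p = 135 − 0.056q.
Supply slope = (122.985 − 68.315)/(1127 − 133) = 0.055, so p = 61 + 0.055q.
Competitive equilibrium: 135 − 0.056q = 61 + 0.055q → q* = 666.66667, p* = 97.66667.
At the ceiling p = 79.4, quantity supplied = (79.4 − 61)/0.055 = 334.54545.
Willingness to pay at q' = 334.54545: 135 − 0.056·334.54545 = 116.26545.
Δq = 666.66667 − 334.54545 = 332.12122; wedge = 116.26545 − 79.4 = 36.86545.
The triangle = ½ × 332.12122 × 36.86545 = 6121.90.

6121.90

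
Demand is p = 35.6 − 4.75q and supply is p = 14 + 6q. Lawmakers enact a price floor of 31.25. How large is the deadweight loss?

Competitive equilibrium: 35.6 − 4.75q = 14 + 6q → q* = 2.0093, p* = 26.0558.
At the floor p = 31.25, quantity demanded = (35.6 − 31.25)/4.75 = 0.9158.
Sellers' marginal cost at q' = 0.9158: 14 + 6·0.9158 = 19.4948.
Δq = 2.0093 − 0.9158 = 1.0935; wedge = 31.25 − 19.4948 = 11.7552.
Deadweight loss = ½ × 1.0935 × 11.7552 = 6.43.

6.43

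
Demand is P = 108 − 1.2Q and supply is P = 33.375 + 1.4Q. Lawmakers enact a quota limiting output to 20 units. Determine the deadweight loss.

Competitive equilibrium: 108 − 1.2Q = 33.375 + 1.4Q → Q* = 28.7019, P* = 73.5577.
At Q = 20: demand price = 108 − 1.2·20 = 84; supply price = 33.375 + 1.4·20 = 61.375.
ΔQ = 28.7019 − 20 = 8.7019; wedge = 84 − 61.375 = 22.625.
Deadweight loss = ½ × 8.7019 × 22.625 = 98.44.

98.44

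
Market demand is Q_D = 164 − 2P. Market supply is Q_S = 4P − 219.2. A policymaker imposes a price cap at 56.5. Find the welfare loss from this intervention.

In inverse form: demand P = 82 − 0.5Q, supply P = 54.8 + 0.25Q.
Competitive equilibrium: 82 − 0.5Q = 54.8 + 0.25Q → Q* = 36.2667, P* = 63.8667.
At the ceiling P = 56.5, quantity supplied = (56.5 − 54.8)/0.25 = 6.8.
Willingness to pay at Q' = 6.8: 82 − 0.5·6.8 = 78.6.
ΔQ = 36.2667 − 6.8 = 29.4667; wedge = 78.6 − 56.5 = 22.1.
Deadweight loss = ½ × 29.4667 × 22.1 = 325.61.

325.61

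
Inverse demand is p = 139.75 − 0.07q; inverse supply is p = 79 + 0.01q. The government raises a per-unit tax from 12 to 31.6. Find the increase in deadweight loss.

5341

Competitive equilibrium: 139.75 − 0.07q = 79 + 0.01q → q* = 759.375, p* = 86.5938.
For a per-unit tax t: Δq = t/0.08, so DWL = ½·t·(t/0.08) = t²/0.16.
At t = 12: DWL = 900. At t = 31.6: DWL = 6241.
Increase = 6241 − 900 = 5341.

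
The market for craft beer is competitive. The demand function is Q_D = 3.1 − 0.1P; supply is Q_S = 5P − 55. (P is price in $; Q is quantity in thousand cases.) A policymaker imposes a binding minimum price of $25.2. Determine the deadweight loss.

$9.72 thousand

In inverse form: demand P = 31 − 10Q, supply P = 11 + 0.2Q.
Competitive equilibrium: 31 − 10Q = 11 + 0.2Q → Q* = 1.9608, P* = 11.3922.
At the floor P = 25.2, quantity demanded = (31 − 25.2)/10 = 0.58.
Sellers' marginal cost at Q' = 0.58: 11 + 0.2·0.58 = 11.116.
ΔQ = 1.9608 − 0.58 = 1.3808; wedge = 25.2 − 11.116 = 14.084.
Deadweight loss = ½ × 1.3808 × 14.084 = $9.72 thousand.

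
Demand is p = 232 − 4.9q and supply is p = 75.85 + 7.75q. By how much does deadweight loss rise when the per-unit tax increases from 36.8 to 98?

326.08

Competitive equilibrium: 232 − 4.9q = 75.85 + 7.75q → q* = 12.3439, p* = 171.515.
For a per-unit tax t: Δq = t/12.65, so DWL = ½·t·(t/12.65) = t²/25.3.
At t = 36.8: DWL = 53.527. At t = 98: DWL = 379.605.
Increase = 379.605 − 53.527 = 326.08.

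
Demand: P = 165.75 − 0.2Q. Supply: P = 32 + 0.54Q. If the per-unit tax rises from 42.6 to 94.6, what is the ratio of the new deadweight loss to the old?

Competitive equilibrium: 165.75 − 0.2Q = 32 + 0.54Q → Q* = 180.7432, P* = 129.6014.
For a per-unit tax t: ΔQ = t/0.74, so DWL = ½·t·(t/0.74) = t²/1.48.
At t = 42.6: DWL = 1226.189. At t = 94.6: DWL = 6046.730.
Ratio = (94.6/42.6)² = 4.931.

4.931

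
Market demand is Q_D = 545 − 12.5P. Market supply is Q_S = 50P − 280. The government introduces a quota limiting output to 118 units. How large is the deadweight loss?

In inverse form: demand P = 43.6 − 0.08Q, supply P = 5.6 + 0.02Q.
Competitive equilibrium: 43.6 − 0.08Q = 5.6 + 0.02Q → Q* = 380, P* = 13.2.
At Q = 118: demand price = 43.6 − 0.08·118 = 34.16; supply price = 5.6 + 0.02·118 = 7.96.
ΔQ = 380 − 118 = 262; wedge = 34.16 − 7.96 = 26.2.
DWL = ½ × 262 × 26.2 = 3432.20.

3432.20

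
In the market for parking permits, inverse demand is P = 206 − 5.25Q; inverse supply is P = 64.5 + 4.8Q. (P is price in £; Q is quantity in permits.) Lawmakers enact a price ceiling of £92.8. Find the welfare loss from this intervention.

Competitive equilibrium: 206 − 5.25Q = 64.5 + 4.8Q → Q* = 14.0796, P* = 132.08209.
At the ceiling P = 92.8, quantity supplied = (92.8 − 64.5)/4.8 = 5.89583.
Willingness to pay at Q' = 5.89583: 206 − 5.25·5.89583 = 175.04689.
ΔQ = 14.0796 − 5.89583 = 8.18377; wedge = 175.04689 − 92.8 = 82.24689.
The triangle = ½ × 8.18377 × 82.24689 = £336.54.

£336.54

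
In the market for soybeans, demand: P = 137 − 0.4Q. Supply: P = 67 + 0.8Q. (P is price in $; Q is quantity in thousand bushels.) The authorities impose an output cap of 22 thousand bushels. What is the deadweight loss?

Competitive equilibrium: 137 − 0.4Q = 67 + 0.8Q → Q* = 58.3333, P* = 113.6667.
At Q = 22: demand price = 137 − 0.4·22 = 128.2; supply price = 67 + 0.8·22 = 84.6.
ΔQ = 58.3333 − 22 = 36.3333; wedge = 128.2 − 84.6 = 43.6.
The triangle = ½ × 36.3333 × 43.6 = $792.07 thousand.

$792.07 thousand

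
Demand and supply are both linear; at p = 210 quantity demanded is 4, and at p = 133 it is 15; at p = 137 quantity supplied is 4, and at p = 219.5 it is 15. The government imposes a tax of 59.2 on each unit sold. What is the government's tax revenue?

293.14

Demand slope = (133 − 210)/(15 − 4) = −7, so p = 238 − 7q.
Supply slope = (219.5 − 137)/(15 − 4) = 7.5, so p = 107 + 7.5q.
Competitive equilibrium: 238 − 7q = 107 + 7.5q → q* = 9.0345, p* = 174.7586.
With the tax, the buyer price exceeds the seller price by 59.2: (238 − 7q) − (107 + 7.5q) = 59.2 → q' = 4.9517.
Tax revenue = 59.2 × 4.9517 = 293.14.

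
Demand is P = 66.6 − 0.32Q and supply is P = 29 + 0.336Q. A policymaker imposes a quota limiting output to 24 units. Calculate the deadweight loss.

Competitive equilibrium: 66.6 − 0.32Q = 29 + 0.336Q → Q* = 57.3171, P* = 48.2585.
At Q = 24: demand price = 66.6 − 0.32·24 = 58.92; supply price = 29 + 0.336·24 = 37.064.
ΔQ = 57.3171 − 24 = 33.3171; wedge = 58.92 − 37.064 = 21.856.
The triangle = ½ × 33.3171 × 21.856 = 364.09.

364.09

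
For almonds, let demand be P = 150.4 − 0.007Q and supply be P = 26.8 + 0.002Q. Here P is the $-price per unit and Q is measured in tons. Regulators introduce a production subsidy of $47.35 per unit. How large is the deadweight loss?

$124556.81

Competitive equilibrium: 150.4 − 0.007Q = 26.8 + 0.002Q → Q* = 13733.3333, P* = 54.2667.
The subsidy lowers effective supply by 47.35: P = 0.002Q − 20.55.
New quantity: 150.4 − 0.007Q = 0.002Q − 20.55 → Q' = 18994.4444.
Overproduction ΔQ = 18994.4444 − 13733.3333 = 5261.1111; wedge = subsidy = 47.35.
Deadweight loss = ½ × 5261.1111 × 47.35 = $124556.81.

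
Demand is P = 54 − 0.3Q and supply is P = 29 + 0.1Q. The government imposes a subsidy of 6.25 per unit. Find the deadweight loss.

48.83

Competitive equilibrium: 54 − 0.3Q = 29 + 0.1Q → Q* = 62.5, P* = 35.25.
The subsidy lowers effective supply by 6.25: P = 22.75 + 0.1Q.
New quantity: 54 − 0.3Q = 22.75 + 0.1Q → Q' = 78.125.
Overproduction ΔQ = 78.125 − 62.5 = 15.625; wedge = subsidy = 6.25.
Welfare loss = ½ × 15.625 × 6.25 = 48.83.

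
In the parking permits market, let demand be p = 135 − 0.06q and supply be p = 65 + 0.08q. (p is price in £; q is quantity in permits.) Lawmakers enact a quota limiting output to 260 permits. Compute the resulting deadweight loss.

Competitive equilibrium: 135 − 0.06q = 65 + 0.08q → q* = 500, p* = 105.
At q = 260: demand price = 135 − 0.06·260 = 119.4; supply price = 65 + 0.08·260 = 85.8.
Δq = 500 − 260 = 240; wedge = 119.4 − 85.8 = 33.6.
Deadweight loss = ½ × 240 × 33.6 = £4032.

£4032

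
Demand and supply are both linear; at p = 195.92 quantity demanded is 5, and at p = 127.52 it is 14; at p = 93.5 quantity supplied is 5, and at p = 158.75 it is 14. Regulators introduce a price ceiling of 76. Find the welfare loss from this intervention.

Demand slope = (127.52 − 195.92)/(14 − 5) = −7.6, so p = 233.92 − 7.6q.
Supply slope = (158.75 − 93.5)/(14 − 5) = 7.25, so p = 57.25 + 7.25q.
Competitive equilibrium: 233.92 − 7.6q = 57.25 + 7.25q → q* = 11.897, p* = 143.503.
At the ceiling p = 76, quantity supplied = (76 − 57.25)/7.25 = 2.5862.
Willingness to pay at q' = 2.5862: 233.92 − 7.6·2.5862 = 214.2649.
Δq = 11.897 − 2.5862 = 9.3108; wedge = 214.2649 − 76 = 138.2649.
Welfare loss = ½ × 9.3108 × 138.2649 = 643.68.

643.68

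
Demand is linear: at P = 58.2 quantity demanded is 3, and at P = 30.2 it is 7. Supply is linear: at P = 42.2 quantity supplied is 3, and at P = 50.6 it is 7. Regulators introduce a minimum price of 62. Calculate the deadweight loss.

Demand slope = (30.2 − 58.2)/(7 − 3) = −7, so P = 79.2 − 7Q.
Supply slope = (50.6 − 42.2)/(7 − 3) = 2.1, so P = 35.9 + 2.1Q.
Competitive equilibrium: 79.2 − 7Q = 35.9 + 2.1Q → Q* = 4.7582, P* = 45.8923.
At the floor P = 62, quantity demanded = (79.2 − 62)/7 = 2.4571.
Sellers' marginal cost at Q' = 2.4571: 35.9 + 2.1·2.4571 = 41.0599.
ΔQ = 4.7582 − 2.4571 = 2.3011; wedge = 62 − 41.0599 = 20.9401.
Welfare loss = ½ × 2.3011 × 20.9401 = 24.09.

24.09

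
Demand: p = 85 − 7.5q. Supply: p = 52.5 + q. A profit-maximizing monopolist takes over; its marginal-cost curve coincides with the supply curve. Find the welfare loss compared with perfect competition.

Competitive equilibrium: 85 − 7.5q = 52.5 + q → q* = 3.8235, p* = 56.3235.
Marginal revenue: MR = 85 − 15q. Set MR = MC: 85 − 15q = 52.5 + q → q_m = 2.0313.
Price p_m = 85 − 7.5·2.0313 = 69.7653; MC(q_m) = 52.5 + 1·2.0313 = 54.5313.
Competitive q* = 3.8235, so Δq = 1.7922; wedge = 69.7653 − 54.5313 = 15.234.
Deadweight loss = ½ × 1.7922 × 15.234 = 13.65.

13.65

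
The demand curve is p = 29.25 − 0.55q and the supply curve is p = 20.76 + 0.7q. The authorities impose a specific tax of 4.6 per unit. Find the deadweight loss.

8.464

Competitive equilibrium: 29.25 − 0.55q = 20.76 + 0.7q → q* = 6.792, p* = 25.5144.
With the tax, the buyer price exceeds the seller price by 4.6: (29.25 − 0.55q) − (20.76 + 0.7q) = 4.6 → q' = 3.112.
Δq = 6.792 − 3.112 = 3.68; the wedge equals the tax, 4.6.
Deadweight loss = ½ × 3.68 × 4.6 = 8.464.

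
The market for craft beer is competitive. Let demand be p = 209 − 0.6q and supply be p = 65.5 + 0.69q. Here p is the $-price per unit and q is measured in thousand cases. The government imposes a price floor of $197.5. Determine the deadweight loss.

Competitive equilibrium: 209 − 0.6q = 65.5 + 0.69q → q* = 111.2403, p* = 142.2558.
At the floor p = 197.5, quantity demanded = (209 − 197.5)/0.6 = 19.1667.
Sellers' marginal cost at q' = 19.1667: 65.5 + 0.69·19.1667 = 78.725.
Δq = 111.2403 − 19.1667 = 92.0736; wedge = 197.5 − 78.725 = 118.775.
Welfare loss = ½ × 92.0736 × 118.775 = $5468.02 thousand.

$5468.02 thousand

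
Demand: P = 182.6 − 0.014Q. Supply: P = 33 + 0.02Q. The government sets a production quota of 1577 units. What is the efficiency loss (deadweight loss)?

Competitive equilibrium: 182.6 − 0.014Q = 33 + 0.02Q → Q* = 4400, P* = 121.
At Q = 1577: demand price = 182.6 − 0.014·1577 = 160.522; supply price = 33 + 0.02·1577 = 64.54.
ΔQ = 4400 − 1577 = 2823; wedge = 160.522 − 64.54 = 95.982.
The triangle = ½ × 2823 × 95.982 = 135478.593.

135478.593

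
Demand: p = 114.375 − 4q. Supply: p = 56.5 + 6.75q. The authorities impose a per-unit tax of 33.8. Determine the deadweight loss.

Competitive equilibrium: 114.375 − 4q = 56.5 + 6.75q → q* = 5.3837, p* = 92.8401.
With the tax, the buyer price exceeds the seller price by 33.8: (114.375 − 4q) − (56.5 + 6.75q) = 33.8 → q' = 2.2395.
Δq = 5.3837 − 2.2395 = 3.1442; the wedge equals the tax, 33.8.
Welfare loss = ½ × 3.1442 × 33.8 = 53.14.

53.14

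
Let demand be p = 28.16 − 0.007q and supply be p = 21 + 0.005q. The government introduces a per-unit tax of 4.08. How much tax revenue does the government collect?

Competitive equilibrium: 28.16 − 0.007q = 21 + 0.005q → q* = 596.6667, p* = 23.9833.
With the tax, the buyer price exceeds the seller price by 4.08: (28.16 − 0.007q) − (21 + 0.005q) = 4.08 → q' = 256.6667.
Tax revenue = 4.08 × 256.6667 = 1047.20.

1047.20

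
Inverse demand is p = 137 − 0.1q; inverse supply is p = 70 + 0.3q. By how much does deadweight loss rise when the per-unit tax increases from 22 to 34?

Competitive equilibrium: 137 − 0.1q = 70 + 0.3q → q* = 167.5, p* = 120.25.
For a per-unit tax t: Δq = t/0.4, so DWL = ½·t·(t/0.4) = t²/0.8.
At t = 22: DWL = 605. At t = 34: DWL = 1445.
Increase = 1445 − 605 = 840.

840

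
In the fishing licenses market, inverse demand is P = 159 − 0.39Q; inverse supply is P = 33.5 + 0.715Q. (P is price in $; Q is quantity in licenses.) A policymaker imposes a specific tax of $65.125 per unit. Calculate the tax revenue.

Competitive equilibrium: 159 − 0.39Q = 33.5 + 0.715Q → Q* = 113.5747, P* = 114.7059.
With the tax, the buyer price exceeds the seller price by 65.125: (159 − 0.39Q) − (33.5 + 0.715Q) = 65.125 → Q' = 54.638.
Tax revenue = 65.125 × 54.638 = $3558.30.

$3558.30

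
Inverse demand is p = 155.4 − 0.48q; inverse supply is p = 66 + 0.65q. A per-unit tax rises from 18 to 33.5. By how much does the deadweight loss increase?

353.21

Competitive equilibrium: 155.4 − 0.48q = 66 + 0.65q → q* = 79.115, p* = 117.4248.
For a per-unit tax t: Δq = t/1.13, so DWL = ½·t·(t/1.13) = t²/2.26.
At t = 18: DWL = 143.363. At t = 33.5: DWL = 496.571.
Increase = 496.571 − 143.363 = 353.21.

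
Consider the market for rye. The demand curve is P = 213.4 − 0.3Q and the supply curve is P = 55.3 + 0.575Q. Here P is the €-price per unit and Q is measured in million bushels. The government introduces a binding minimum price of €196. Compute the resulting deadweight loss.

Competitive equilibrium: 213.4 − 0.3Q = 55.3 + 0.575Q → Q* = 180.68571, P* = 159.19429.
At the floor P = 196, quantity demanded = (213.4 − 196)/0.3 = 58.
Sellers' marginal cost at Q' = 58: 55.3 + 0.575·58 = 88.65.
ΔQ = 180.68571 − 58 = 122.68571; wedge = 196 − 88.65 = 107.35.
Welfare loss = ½ × 122.68571 × 107.35 = €6585.16 million.

€6585.16 million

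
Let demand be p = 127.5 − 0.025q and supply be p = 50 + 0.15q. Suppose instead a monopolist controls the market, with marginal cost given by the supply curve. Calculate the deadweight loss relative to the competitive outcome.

268.14

Competitive equilibrium: 127.5 − 0.025q = 50 + 0.15q → q* = 442.8571, p* = 116.4286.
Marginal revenue: MR = 127.5 − 0.05q. Set MR = MC: 127.5 − 0.05q = 50 + 0.15q → q_m = 387.5.
Price p_m = 127.5 − 0.025·387.5 = 117.8125; MC(q_m) = 50 + 0.15·387.5 = 108.125.
Competitive q* = 442.8571, so Δq = 55.3571; wedge = 117.8125 − 108.125 = 9.6875.
DWL = ½ × 55.3571 × 9.6875 = 268.14.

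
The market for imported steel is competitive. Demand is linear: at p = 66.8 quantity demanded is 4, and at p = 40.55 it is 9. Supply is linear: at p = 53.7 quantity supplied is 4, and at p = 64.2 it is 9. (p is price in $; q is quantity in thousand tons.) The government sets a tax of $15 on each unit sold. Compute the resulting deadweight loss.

$15.31 thousand

Demand slope = (40.55 − 66.8)/(9 − 4) = −5.25, so p = 87.8 − 5.25q.
Supply slope = (64.2 − 53.7)/(9 − 4) = 2.1, so p = 45.3 + 2.1q.
Competitive equilibrium: 87.8 − 5.25q = 45.3 + 2.1q → q* = 5.7823, p* = 57.4429.
With the tax, the buyer price exceeds the seller price by 15: (87.8 − 5.25q) − (45.3 + 2.1q) = 15 → q' = 3.7415.
Δq = 5.7823 − 3.7415 = 2.0408; the wedge equals the tax, 15.
Welfare loss = ½ × 2.0408 × 15 = $15.31 thousand.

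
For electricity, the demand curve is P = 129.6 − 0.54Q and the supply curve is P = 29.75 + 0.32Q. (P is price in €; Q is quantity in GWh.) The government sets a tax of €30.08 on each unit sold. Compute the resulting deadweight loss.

Competitive equilibrium: 129.6 − 0.54Q = 29.75 + 0.32Q → Q* = 116.1047, P* = 66.9035.
With the tax, the buyer price exceeds the seller price by 30.08: (129.6 − 0.54Q) − (29.75 + 0.32Q) = 30.08 → Q' = 81.1279.
ΔQ = 116.1047 − 81.1279 = 34.9768; the wedge equals the tax, 30.08.
Welfare loss = ½ × 34.9768 × 30.08 = €526.05.

€526.05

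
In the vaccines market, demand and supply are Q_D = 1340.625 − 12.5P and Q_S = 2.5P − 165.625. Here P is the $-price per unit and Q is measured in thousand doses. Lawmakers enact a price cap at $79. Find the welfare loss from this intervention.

In inverse form: demand P = 107.25 − 0.08Q, supply P = 66.25 + 0.4Q.
Competitive equilibrium: 107.25 − 0.08Q = 66.25 + 0.4Q → Q* = 85.4167, P* = 100.4167.
At the ceiling P = 79, quantity supplied = (79 − 66.25)/0.4 = 31.875.
Willingness to pay at Q' = 31.875: 107.25 − 0.08·31.875 = 104.7.
ΔQ = 85.4167 − 31.875 = 53.5417; wedge = 104.7 − 79 = 25.7.
Deadweight loss = ½ × 53.5417 × 25.7 = $688.01 thousand.

$688.01 thousand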